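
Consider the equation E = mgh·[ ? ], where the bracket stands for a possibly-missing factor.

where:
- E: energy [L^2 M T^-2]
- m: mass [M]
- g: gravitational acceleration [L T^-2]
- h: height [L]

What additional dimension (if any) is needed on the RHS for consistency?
Nothing is missing — the bracketed factor must be dimensionless.

E has dimensions [L^2 M T^-2] and mgh already has dimensions [L^2 M T^-2], so E = mgh is dimensionally complete.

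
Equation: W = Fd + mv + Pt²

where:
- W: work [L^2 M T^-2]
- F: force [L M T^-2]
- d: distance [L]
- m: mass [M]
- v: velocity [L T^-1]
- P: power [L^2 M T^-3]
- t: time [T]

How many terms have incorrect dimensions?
2

LHS W: [L^2 M T^-2]
- Fd: [L^2 M T^-2] ✓
- mv: [L M T^-1] ✗
- Pt²: [L^2 M T^-1] ✗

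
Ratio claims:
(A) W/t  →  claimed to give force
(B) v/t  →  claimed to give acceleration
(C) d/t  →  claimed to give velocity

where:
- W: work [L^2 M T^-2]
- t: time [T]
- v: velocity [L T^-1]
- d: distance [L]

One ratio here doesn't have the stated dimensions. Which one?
(A) W/t does not give force

(A) W/t: [L^2 M T^-3] ≠ force [L M T^-2] ✗
(B) v/t: [L T^-2] = acceleration [L T^-2] ✓
(C) d/t: [L T^-1] = velocity [L T^-1] ✓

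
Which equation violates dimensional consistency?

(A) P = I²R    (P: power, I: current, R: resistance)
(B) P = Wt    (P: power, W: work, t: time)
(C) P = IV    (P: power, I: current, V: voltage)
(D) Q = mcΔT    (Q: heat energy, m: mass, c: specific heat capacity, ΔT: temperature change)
(B) P = Wt

The equation (B) P = Wt is dimensionally incorrect.

LHS (P): [L^2 M T^-3]
RHS (Wt): [L^2 M T^-1] ✗

The dimensions do not match. The other three equations balance.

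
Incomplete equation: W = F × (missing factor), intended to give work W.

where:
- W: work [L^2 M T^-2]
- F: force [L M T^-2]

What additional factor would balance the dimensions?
d (distance), dimensions [L]

W has dimensions [L^2 M T^-2] and F has dimensions [L M T^-2].
The missing factor must have dimensions [L^2 M T^-2] / [L M T^-2] = [L], i.e. distance (d).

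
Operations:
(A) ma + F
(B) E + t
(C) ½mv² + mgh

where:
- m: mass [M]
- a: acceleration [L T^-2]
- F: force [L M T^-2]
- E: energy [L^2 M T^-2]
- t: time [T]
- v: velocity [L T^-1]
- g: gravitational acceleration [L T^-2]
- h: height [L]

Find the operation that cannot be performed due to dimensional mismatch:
(B) E + t

(A) ma + F: ma [L M T^-2] and F [L M T^-2] — same dimensions ✓
(B) E + t: E [L^2 M T^-2] and t [T] — different dimensions cannot be added/subtracted ✗
(C) ½mv² + mgh: ½mv² [L^2 M T^-2] and mgh [L^2 M T^-2] — same dimensions ✓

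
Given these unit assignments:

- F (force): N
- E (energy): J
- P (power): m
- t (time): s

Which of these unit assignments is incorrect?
P

The variable P (power) should have units W, not m.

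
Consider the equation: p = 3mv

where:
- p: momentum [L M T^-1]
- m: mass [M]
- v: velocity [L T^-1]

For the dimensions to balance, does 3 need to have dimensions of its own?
No

p has dimensions [L M T^-1] and mv already has dimensions [L M T^-1], so the equation balances without 3 contributing any dimensions. 3 is a pure (dimensionless) number; changing or removing it would not affect dimensional consistency.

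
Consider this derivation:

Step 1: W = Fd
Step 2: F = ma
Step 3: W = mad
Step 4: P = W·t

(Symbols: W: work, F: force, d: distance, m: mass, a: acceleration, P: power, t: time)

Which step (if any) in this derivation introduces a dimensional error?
Step 4

Step 1: W = Fd → LHS [L^2 M T^-2], RHS [L^2 M T^-2] ✓
Step 2: F = ma → LHS [L M T^-2], RHS [L M T^-2] ✓
Step 3: W = mad → LHS [L^2 M T^-2], RHS [L^2 M T^-2] ✓
Step 4: P = W·t → LHS [L^2 M T^-3], RHS [L^2 M T^-1] ✗

The first dimensional inconsistency appears in step 4: P = W·t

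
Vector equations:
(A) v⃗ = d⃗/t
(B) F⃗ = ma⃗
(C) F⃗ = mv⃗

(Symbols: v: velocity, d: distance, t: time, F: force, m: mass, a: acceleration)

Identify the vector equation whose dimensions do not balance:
(C) F⃗ = mv⃗

(A) v⃗ = d⃗/t: LHS [L T^-1], RHS [L T^-1] ✓ — displacement (vector) divided by time (scalar)
(B) F⃗ = ma⃗: LHS [L M T^-2], RHS [L M T^-2] ✓ — Force and acceleration are vectors, mass is a scalar
(C) F⃗ = mv⃗: LHS [L M T^-2], RHS [L M T^-1] ✗ — mass times velocity is momentum, not force; should be ma⃗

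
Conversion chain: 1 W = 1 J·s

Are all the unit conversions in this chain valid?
The chain is incorrect (it contains an error).

Incorrect: Watt is J/s, not J·s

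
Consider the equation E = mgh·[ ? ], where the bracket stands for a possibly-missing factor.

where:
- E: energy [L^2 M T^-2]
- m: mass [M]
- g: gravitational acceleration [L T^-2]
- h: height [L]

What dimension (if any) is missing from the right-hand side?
Nothing is missing — the bracketed factor must be dimensionless.

E has dimensions [L^2 M T^-2] and mgh already has dimensions [L^2 M T^-2], so E = mgh is dimensionally complete.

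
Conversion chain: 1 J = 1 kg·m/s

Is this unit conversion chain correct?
The chain is incorrect (it contains an error).

Incorrect: Joule is kg·m²/s², not kg·m/s (that is momentum)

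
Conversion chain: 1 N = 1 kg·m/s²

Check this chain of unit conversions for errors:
The chain is correct (no errors).

Correct: Newton is defined as kg·m/s²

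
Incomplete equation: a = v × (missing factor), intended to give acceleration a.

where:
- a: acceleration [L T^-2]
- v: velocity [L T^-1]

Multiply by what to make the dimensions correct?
1/t (inverse time), dimensions [T^-1]

a has dimensions [L T^-2] and v has dimensions [L T^-1].
The missing factor must have dimensions [L T^-2] / [L T^-1] = [T^-1], i.e. inverse time (1/t).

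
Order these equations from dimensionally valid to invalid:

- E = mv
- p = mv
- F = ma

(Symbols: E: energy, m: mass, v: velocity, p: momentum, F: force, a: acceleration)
Dimensionally correct: p = mv, F = ma
Dimensionally incorrect: E = mv
Ordered (correct first, then incorrect): p = mv, F = ma, E = mv

- E = mv: LHS [L^2 M T^-2], RHS [L M T^-1] → incorrect ✗
- p = mv: LHS [L M T^-1], RHS [L M T^-1] → correct ✓
- F = ma: LHS [L M T^-2], RHS [L M T^-2] → correct ✓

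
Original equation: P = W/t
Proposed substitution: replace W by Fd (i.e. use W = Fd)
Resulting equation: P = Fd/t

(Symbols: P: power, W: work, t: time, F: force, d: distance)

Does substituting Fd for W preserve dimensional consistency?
Yes

[W] = [L^2 M T^-2] and [Fd] = [L^2 M T^-2]. These match, so the substitution replaces a quantity by one of the same dimensions and the result P = Fd/t has LHS [L^2 M T^-3] vs RHS [L^2 M T^-3] — still consistent.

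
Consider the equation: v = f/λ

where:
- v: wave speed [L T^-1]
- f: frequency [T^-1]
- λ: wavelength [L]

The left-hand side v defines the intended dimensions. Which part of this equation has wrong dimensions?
The right-hand side term f/λ

v has dimensions [L T^-1], but f/λ has dimensions [L^-1 T^-1], so the term f/λ is dimensionally wrong for v.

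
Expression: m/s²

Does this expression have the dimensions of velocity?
No

The expression m/s² has dimensions [L T^-2], but velocity has dimensions [L T^-1].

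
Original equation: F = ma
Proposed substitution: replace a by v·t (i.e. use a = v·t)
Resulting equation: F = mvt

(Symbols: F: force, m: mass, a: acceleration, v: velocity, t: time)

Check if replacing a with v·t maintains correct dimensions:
No

[a] = [L T^-2] and [v·t] = [L]. These differ, so the substitution replaces a quantity by one of different dimensions and the result F = mvt has LHS [L M T^-2] vs RHS [L M] — inconsistent.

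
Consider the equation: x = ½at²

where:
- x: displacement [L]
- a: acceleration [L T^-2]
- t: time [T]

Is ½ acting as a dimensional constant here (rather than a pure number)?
No

x has dimensions [L] and at² already has dimensions [L], so the equation balances without ½ contributing any dimensions. ½ is a pure (dimensionless) number; changing or removing it would not affect dimensional consistency.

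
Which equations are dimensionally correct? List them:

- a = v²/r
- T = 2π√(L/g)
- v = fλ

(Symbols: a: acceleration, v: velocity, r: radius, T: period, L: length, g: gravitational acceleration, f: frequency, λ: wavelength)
Dimensionally correct: a = v²/r, T = 2π√(L/g), v = fλ
Dimensionally incorrect: none
Ordered (correct first, then incorrect): a = v²/r, T = 2π√(L/g), v = fλ

- a = v²/r: LHS [L T^-2], RHS [L T^-2] → correct ✓
- T = 2π√(L/g): LHS [T], RHS [T] → correct ✓
- v = fλ: LHS [L T^-1], RHS [L T^-1] → correct ✓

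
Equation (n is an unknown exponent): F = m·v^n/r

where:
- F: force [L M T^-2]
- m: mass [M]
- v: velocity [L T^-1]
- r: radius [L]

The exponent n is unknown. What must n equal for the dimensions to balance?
n = 2

F has dimensions [L M T^-2]; v has dimensions [L T^-1].
The rest of the RHS has dimensions [L^-1 M], so v^n must supply [L^2 T^-2].
With n = 2: m·v^2/r has dimensions [L M T^-2], matching the LHS ✓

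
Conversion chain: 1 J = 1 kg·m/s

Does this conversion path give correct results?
The chain is incorrect (it contains an error).

Incorrect: Joule is kg·m²/s², not kg·m/s (that is momentum)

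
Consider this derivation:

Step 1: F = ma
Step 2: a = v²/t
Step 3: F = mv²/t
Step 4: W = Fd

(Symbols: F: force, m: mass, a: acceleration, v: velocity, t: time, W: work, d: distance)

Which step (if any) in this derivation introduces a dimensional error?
Step 2

Step 1: F = ma → LHS [L M T^-2], RHS [L M T^-2] ✓
Step 2: a = v²/t → LHS [L T^-2], RHS [L^2 T^-3] ✗

The first dimensional inconsistency appears in step 2: a = v²/t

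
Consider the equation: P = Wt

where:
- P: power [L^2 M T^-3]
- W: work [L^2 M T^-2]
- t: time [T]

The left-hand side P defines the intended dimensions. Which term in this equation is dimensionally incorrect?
The right-hand side term Wt

P has dimensions [L^2 M T^-3], but Wt has dimensions [L^2 M T^-1], so the term Wt is dimensionally wrong for P.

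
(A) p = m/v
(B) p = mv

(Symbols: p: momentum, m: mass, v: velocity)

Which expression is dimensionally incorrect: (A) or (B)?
(A)

(A) p = m/v: LHS [L M T^-1], RHS [L^-1 M T] ✗
(B) p = mv: LHS [L M T^-1], RHS [L M T^-1] ✓

Expression (A) p = m/v is dimensionally incorrect.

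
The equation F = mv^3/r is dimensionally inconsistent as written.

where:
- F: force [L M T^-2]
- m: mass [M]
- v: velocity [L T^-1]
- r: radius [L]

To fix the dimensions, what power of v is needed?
The exponent of v should be 2: F = mv^2/r

The LHS F has dimensions [L M T^-2]; v has dimensions [L T^-1].
As written, the RHS mv^3/r (exponent 3 on v) has dimensions [L^2 M T^-3], which does not match.
With exponent 2, the RHS mv^2/r has dimensions [L M T^-2], matching the LHS.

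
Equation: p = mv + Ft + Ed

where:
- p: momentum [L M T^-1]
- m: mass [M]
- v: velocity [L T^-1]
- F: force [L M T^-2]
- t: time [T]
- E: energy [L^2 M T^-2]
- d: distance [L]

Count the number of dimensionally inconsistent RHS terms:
1

LHS p: [L M T^-1]
- mv: [L M T^-1] ✓
- Ft: [L M T^-1] ✓
- Ed: [L^3 M T^-2] ✗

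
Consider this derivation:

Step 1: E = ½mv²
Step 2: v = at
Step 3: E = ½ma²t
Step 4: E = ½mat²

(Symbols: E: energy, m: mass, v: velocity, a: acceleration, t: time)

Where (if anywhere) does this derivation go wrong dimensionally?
Step 3

Step 1: E = ½mv² → LHS [L^2 M T^-2], RHS [L^2 M T^-2] ✓
Step 2: v = at → LHS [L T^-1], RHS [L T^-1] ✓
Step 3: E = ½ma²t → LHS [L^2 M T^-2], RHS [L^2 M T^-3] ✗

The first dimensional inconsistency appears in step 3: E = ½ma²t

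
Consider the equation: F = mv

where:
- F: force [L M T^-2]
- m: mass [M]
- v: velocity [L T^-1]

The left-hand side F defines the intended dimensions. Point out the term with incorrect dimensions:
The right-hand side term mv

F has dimensions [L M T^-2], but mv has dimensions [L M T^-1], so the term mv is dimensionally wrong for F.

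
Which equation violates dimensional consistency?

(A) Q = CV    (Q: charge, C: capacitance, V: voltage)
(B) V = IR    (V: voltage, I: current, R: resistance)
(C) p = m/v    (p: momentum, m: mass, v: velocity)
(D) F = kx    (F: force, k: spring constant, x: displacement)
(C) p = m/v

The equation (C) p = m/v is dimensionally incorrect.

LHS (p): [L M T^-1]
RHS (m/v): [L^-1 M T] ✗

The dimensions do not match. The other three equations balance.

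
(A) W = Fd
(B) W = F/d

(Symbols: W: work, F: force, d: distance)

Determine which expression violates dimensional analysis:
(B)

(A) W = Fd: LHS [L^2 M T^-2], RHS [L^2 M T^-2] ✓
(B) W = F/d: LHS [L^2 M T^-2], RHS [M T^-2] ✗

Expression (B) W = F/d is dimensionally incorrect.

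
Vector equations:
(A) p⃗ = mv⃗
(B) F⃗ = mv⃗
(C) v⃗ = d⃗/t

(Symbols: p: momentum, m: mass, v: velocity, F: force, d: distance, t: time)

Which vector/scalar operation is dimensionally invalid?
(B) F⃗ = mv⃗

(A) p⃗ = mv⃗: LHS [L M T^-1], RHS [L M T^-1] ✓ — mass (scalar) times velocity (vector)
(B) F⃗ = mv⃗: LHS [L M T^-2], RHS [L M T^-1] ✗ — mass times velocity is momentum, not force; should be ma⃗
(C) v⃗ = d⃗/t: LHS [L T^-1], RHS [L T^-1] ✓ — displacement (vector) divided by time (scalar)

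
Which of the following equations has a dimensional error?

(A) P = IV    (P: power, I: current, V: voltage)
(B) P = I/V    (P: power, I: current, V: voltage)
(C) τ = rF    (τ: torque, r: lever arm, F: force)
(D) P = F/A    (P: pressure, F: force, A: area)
(B) P = I/V

The equation (B) P = I/V is dimensionally incorrect.

LHS (P): [L^2 M T^-3]
RHS (I/V): [I^2 L^-2 M^-1 T^3] ✗

The dimensions do not match. The other three equations balance.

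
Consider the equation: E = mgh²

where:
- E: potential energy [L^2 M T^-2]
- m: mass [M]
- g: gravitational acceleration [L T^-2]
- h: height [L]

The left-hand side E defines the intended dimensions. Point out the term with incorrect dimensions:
The right-hand side term mgh²

E has dimensions [L^2 M T^-2], but mgh² has dimensions [L^3 M T^-2], so the term mgh² is dimensionally wrong for E.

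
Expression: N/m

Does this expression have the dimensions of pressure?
No

The expression N/m has dimensions [M T^-2], but pressure has dimensions [L^-1 M T^-2].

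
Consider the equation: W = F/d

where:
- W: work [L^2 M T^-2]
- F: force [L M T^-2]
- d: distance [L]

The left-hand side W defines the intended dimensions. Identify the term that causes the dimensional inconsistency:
The right-hand side term F/d

W has dimensions [L^2 M T^-2], but F/d has dimensions [M T^-2], so the term F/d is dimensionally wrong for W.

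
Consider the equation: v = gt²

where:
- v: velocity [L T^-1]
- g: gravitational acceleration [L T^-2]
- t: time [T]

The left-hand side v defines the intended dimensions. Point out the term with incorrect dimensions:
The right-hand side term gt²

v has dimensions [L T^-1], but gt² has dimensions [L], so the term gt² is dimensionally wrong for v.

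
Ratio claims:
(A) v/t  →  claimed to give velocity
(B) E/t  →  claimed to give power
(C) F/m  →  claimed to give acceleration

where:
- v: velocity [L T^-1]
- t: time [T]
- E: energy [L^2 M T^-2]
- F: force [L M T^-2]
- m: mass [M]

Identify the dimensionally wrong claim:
(A) v/t does not give velocity

(A) v/t: [L T^-2] ≠ velocity [L T^-1] ✗
(B) E/t: [L^2 M T^-3] = power [L^2 M T^-3] ✓
(C) F/m: [L T^-2] = acceleration [L T^-2] ✓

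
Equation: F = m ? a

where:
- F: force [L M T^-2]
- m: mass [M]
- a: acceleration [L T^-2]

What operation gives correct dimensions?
multiplication (×): F = m × a

F [L M T^-2]; m [M]; a [L T^-2].
m × a → [L M T^-2] ✓
m ÷ a → [L^-1 M T^2] ✗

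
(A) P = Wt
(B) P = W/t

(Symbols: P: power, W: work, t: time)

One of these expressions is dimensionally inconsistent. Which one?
(A)

(A) P = Wt: LHS [L^2 M T^-3], RHS [L^2 M T^-1] ✗
(B) P = W/t: LHS [L^2 M T^-3], RHS [L^2 M T^-3] ✓

Expression (A) P = Wt is dimensionally incorrect.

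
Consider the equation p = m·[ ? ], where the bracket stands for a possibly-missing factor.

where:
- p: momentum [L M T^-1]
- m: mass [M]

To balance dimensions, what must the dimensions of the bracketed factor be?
[L T^-1] — velocity (e.g. v)

p has dimensions [L M T^-1]; m has dimensions [M].
The bracketed factor must supply [L M T^-1] / [M] = [L T^-1].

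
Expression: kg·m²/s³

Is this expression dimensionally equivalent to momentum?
No

The expression kg·m²/s³ has dimensions [L^2 M T^-3], but momentum has dimensions [L M T^-1].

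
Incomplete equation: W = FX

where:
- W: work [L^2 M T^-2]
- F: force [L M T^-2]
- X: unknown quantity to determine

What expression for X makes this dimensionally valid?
X = d (distance), dimensions [L]

W has dimensions [L^2 M T^-2]; the rest of the RHS (F) has dimensions [L M T^-2].
So X must have dimensions [L] — X = d (distance).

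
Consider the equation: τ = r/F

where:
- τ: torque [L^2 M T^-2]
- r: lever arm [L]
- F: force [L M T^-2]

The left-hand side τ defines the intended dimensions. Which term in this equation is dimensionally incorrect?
The right-hand side term r/F

τ has dimensions [L^2 M T^-2], but r/F has dimensions [M^-1 T^2], so the term r/F is dimensionally wrong for τ.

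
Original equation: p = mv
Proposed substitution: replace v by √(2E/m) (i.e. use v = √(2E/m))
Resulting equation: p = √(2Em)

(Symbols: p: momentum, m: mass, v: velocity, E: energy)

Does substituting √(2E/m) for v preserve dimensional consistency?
Yes

[v] = [L T^-1] and [√(2E/m)] = [L T^-1]. These match, so the substitution replaces a quantity by one of the same dimensions and the result p = √(2Em) has LHS [L M T^-1] vs RHS [L M T^-1] — still consistent.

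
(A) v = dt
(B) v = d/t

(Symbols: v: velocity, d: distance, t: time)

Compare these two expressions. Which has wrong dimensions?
(A)

(A) v = dt: LHS [L T^-1], RHS [L T] ✗
(B) v = d/t: LHS [L T^-1], RHS [L T^-1] ✓

Expression (A) v = dt is dimensionally incorrect.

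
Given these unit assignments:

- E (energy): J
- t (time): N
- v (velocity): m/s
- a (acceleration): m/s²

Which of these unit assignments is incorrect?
t

The variable t (time) should have units s, not N.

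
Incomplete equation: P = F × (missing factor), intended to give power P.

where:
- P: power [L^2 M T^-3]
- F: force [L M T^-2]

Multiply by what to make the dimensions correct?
v (velocity), dimensions [L T^-1]

P has dimensions [L^2 M T^-3] and F has dimensions [L M T^-2].
The missing factor must have dimensions [L^2 M T^-3] / [L M T^-2] = [L T^-1], i.e. velocity (v).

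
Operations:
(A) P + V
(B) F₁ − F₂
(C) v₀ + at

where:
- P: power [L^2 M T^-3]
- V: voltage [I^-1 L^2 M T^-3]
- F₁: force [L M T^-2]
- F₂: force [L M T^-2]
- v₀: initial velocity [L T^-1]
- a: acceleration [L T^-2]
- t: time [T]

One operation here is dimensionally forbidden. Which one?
(A) P + V

(A) P + V: P [L^2 M T^-3] and V [I^-1 L^2 M T^-3] — different dimensions cannot be added/subtracted ✗
(B) F₁ − F₂: F₁ [L M T^-2] and F₂ [L M T^-2] — same dimensions ✓
(C) v₀ + at: v₀ [L T^-1] and at [L T^-1] — same dimensions ✓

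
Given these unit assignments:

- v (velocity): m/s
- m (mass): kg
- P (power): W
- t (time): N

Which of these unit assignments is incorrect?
t

The variable t (time) should have units s, not N.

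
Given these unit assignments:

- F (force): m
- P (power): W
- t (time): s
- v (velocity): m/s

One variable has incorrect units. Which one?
F

The variable F (force) should have units N, not m.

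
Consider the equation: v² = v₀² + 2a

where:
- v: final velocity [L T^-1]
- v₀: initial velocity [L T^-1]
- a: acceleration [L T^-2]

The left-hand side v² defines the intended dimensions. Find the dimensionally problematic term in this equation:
The term 2a

Checking each RHS term against the LHS:
- v₀²: [L^2 T^-2] — matches v² [L^2 T^-2] ✓
- 2a: [L T^-2] — does NOT match v² [L^2 T^-2] ✗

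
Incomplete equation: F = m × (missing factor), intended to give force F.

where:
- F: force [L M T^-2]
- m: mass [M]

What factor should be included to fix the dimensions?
a (acceleration), dimensions [L T^-2]

F has dimensions [L M T^-2] and m has dimensions [M].
The missing factor must have dimensions [L M T^-2] / [M] = [L T^-2], i.e. acceleration (a).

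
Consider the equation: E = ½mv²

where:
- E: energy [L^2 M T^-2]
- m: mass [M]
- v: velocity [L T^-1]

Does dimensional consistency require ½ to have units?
No

E has dimensions [L^2 M T^-2] and mv² already has dimensions [L^2 M T^-2], so the equation balances without ½ contributing any dimensions. ½ is a pure (dimensionless) number; changing or removing it would not affect dimensional consistency.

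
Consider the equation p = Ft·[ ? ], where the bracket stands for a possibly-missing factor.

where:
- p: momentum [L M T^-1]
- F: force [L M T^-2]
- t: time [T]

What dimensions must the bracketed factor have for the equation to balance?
Nothing is missing — the bracketed factor must be dimensionless.

p has dimensions [L M T^-1] and Ft already has dimensions [L M T^-1], so p = Ft is dimensionally complete.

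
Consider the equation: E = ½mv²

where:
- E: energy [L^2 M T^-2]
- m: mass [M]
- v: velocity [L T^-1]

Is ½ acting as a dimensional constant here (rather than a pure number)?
No

E has dimensions [L^2 M T^-2] and mv² already has dimensions [L^2 M T^-2], so the equation balances without ½ contributing any dimensions. ½ is a pure (dimensionless) number; changing or removing it would not affect dimensional consistency.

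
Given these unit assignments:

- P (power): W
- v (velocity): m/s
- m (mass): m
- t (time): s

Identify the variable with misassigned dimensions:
m

The variable m (mass) should have units kg, not m.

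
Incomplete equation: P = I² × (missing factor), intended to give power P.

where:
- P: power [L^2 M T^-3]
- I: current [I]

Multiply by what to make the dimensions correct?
R (resistance), dimensions [I^-2 L^2 M T^-3]

P has dimensions [L^2 M T^-3] and I² has dimensions [I^2].
The missing factor must have dimensions [L^2 M T^-3] / [I^2] = [I^-2 L^2 M T^-3], i.e. resistance (R).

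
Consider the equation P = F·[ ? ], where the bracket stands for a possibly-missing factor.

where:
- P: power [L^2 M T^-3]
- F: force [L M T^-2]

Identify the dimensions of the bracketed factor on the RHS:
[L T^-1] — velocity (e.g. v)

P has dimensions [L^2 M T^-3]; F has dimensions [L M T^-2].
The bracketed factor must supply [L^2 M T^-3] / [L M T^-2] = [L T^-1].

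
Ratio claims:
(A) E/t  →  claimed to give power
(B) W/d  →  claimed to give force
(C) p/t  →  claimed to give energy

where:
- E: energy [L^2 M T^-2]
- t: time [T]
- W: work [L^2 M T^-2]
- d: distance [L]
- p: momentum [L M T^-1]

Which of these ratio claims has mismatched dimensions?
(C) p/t does not give energy

(A) E/t: [L^2 M T^-3] = power [L^2 M T^-3] ✓
(B) W/d: [L M T^-2] = force [L M T^-2] ✓
(C) p/t: [L M T^-2] ≠ energy [L^2 M T^-2] ✗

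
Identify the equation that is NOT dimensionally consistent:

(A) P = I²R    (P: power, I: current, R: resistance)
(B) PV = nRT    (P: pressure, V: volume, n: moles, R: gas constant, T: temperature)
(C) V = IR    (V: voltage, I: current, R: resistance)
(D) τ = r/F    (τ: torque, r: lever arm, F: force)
(D) τ = r/F

The equation (D) τ = r/F is dimensionally incorrect.

LHS (τ): [L^2 M T^-2]
RHS (r/F): [M^-1 T^2] ✗

The dimensions do not match. The other three equations balance.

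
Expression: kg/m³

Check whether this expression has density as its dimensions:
Yes

The expression kg/m³ has dimensions [L^-3 M], which is exactly density [L^-3 M].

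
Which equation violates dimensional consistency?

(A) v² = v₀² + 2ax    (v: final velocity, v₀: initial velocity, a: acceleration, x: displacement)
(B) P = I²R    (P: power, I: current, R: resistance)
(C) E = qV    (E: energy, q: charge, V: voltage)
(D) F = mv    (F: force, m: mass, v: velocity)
(D) F = mv

The equation (D) F = mv is dimensionally incorrect.

LHS (F): [L M T^-2]
RHS (mv): [L M T^-1] ✗

The dimensions do not match. The other three equations balance.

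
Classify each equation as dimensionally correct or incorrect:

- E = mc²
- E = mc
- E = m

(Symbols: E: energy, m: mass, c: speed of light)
Dimensionally correct: E = mc²
Dimensionally incorrect: E = mc, E = m
Ordered (correct first, then incorrect): E = mc², E = mc, E = m

- E = mc²: LHS [L^2 M T^-2], RHS [L^2 M T^-2] → correct ✓
- E = mc: LHS [L^2 M T^-2], RHS [L M T^-1] → incorrect ✗
- E = m: LHS [L^2 M T^-2], RHS [M] → incorrect ✗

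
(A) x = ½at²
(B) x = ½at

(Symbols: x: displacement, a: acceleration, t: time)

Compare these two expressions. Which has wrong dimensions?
(B)

(A) x = ½at²: LHS [L], RHS [L] ✓
(B) x = ½at: LHS [L], RHS [L T^-1] ✗

Expression (B) x = ½at is dimensionally incorrect.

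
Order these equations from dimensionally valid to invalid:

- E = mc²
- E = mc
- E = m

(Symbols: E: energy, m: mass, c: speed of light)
Dimensionally correct: E = mc²
Dimensionally incorrect: E = mc, E = m
Ordered (correct first, then incorrect): E = mc², E = mc, E = m

- E = mc²: LHS [L^2 M T^-2], RHS [L^2 M T^-2] → correct ✓
- E = mc: LHS [L^2 M T^-2], RHS [L M T^-1] → incorrect ✗
- E = m: LHS [L^2 M T^-2], RHS [M] → incorrect ✗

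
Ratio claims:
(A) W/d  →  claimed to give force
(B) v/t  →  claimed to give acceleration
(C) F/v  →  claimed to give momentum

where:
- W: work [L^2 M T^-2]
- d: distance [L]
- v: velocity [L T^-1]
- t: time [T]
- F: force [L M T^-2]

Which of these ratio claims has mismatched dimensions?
(C) F/v does not give momentum

(A) W/d: [L M T^-2] = force [L M T^-2] ✓
(B) v/t: [L T^-2] = acceleration [L T^-2] ✓
(C) F/v: [M T^-1] ≠ momentum [L M T^-1] ✗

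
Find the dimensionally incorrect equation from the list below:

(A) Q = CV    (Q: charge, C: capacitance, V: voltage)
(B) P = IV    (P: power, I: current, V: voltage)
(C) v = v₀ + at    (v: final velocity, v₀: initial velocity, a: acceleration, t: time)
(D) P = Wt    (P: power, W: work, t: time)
(D) P = Wt

The equation (D) P = Wt is dimensionally incorrect.

LHS (P): [L^2 M T^-3]
RHS (Wt): [L^2 M T^-1] ✗

The dimensions do not match. The other three equations balance.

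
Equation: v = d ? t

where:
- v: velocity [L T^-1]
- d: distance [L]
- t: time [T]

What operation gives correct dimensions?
division (÷): v = d ÷ t

v [L T^-1]; d [L]; t [T].
d × t → [L T] ✗
d ÷ t → [L T^-1] ✓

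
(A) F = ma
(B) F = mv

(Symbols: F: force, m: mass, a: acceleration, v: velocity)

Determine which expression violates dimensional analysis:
(B)

(A) F = ma: LHS [L M T^-2], RHS [L M T^-2] ✓
(B) F = mv: LHS [L M T^-2], RHS [L M T^-1] ✗

Expression (B) F = mv is dimensionally incorrect.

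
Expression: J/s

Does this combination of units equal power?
Yes

The expression J/s has dimensions [L^2 M T^-3], which is exactly power [L^2 M T^-3].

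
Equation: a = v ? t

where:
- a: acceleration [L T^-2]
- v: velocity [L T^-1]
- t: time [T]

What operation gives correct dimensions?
division (÷): a = v ÷ t

a [L T^-2]; v [L T^-1]; t [T].
v × t → [L] ✗
v ÷ t → [L T^-2] ✓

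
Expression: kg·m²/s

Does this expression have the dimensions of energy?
No

The expression kg·m²/s has dimensions [L^2 M T^-1], but energy has dimensions [L^2 M T^-2].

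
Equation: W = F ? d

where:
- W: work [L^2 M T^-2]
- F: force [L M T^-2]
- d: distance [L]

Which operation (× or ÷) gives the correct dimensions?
multiplication (×): W = F × d

W [L^2 M T^-2]; F [L M T^-2]; d [L].
F × d → [L^2 M T^-2] ✓
F ÷ d → [M T^-2] ✗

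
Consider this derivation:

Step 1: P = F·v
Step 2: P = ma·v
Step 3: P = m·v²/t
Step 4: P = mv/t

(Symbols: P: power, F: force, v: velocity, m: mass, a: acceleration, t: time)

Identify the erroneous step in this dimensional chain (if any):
Step 4

Step 1: P = F·v → LHS [L^2 M T^-3], RHS [L^2 M T^-3] ✓
Step 2: P = ma·v → LHS [L^2 M T^-3], RHS [L^2 M T^-3] ✓
Step 3: P = m·v²/t → LHS [L^2 M T^-3], RHS [L^2 M T^-3] ✓
Step 4: P = mv/t → LHS [L^2 M T^-3], RHS [L M T^-2] ✗

The first dimensional inconsistency appears in step 4: P = mv/t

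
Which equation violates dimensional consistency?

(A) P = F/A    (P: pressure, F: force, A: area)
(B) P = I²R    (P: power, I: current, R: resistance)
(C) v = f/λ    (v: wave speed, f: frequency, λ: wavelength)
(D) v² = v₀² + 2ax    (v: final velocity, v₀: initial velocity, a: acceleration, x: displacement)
(C) v = f/λ

The equation (C) v = f/λ is dimensionally incorrect.

LHS (v): [L T^-1]
RHS (f/λ): [L^-1 T^-1] ✗

The dimensions do not match. The other three equations balance.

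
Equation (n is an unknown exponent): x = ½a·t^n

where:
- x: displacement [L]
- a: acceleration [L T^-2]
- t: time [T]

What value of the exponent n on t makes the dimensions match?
n = 2

x has dimensions [L]; t has dimensions [T].
The rest of the RHS has dimensions [L T^-2], so t^n must supply [T^2].
With n = 2: ½a·t^2 has dimensions [L], matching the LHS ✓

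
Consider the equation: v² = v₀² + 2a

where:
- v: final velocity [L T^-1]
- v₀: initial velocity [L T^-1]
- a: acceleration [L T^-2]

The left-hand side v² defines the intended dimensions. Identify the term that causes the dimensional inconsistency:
The term 2a

Checking each RHS term against the LHS:
- v₀²: [L^2 T^-2] — matches v² [L^2 T^-2] ✓
- 2a: [L T^-2] — does NOT match v² [L^2 T^-2] ✗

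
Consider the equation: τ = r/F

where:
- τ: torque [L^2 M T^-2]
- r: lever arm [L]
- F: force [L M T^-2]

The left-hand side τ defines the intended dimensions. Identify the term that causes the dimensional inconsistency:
The right-hand side term r/F

τ has dimensions [L^2 M T^-2], but r/F has dimensions [M^-1 T^2], so the term r/F is dimensionally wrong for τ.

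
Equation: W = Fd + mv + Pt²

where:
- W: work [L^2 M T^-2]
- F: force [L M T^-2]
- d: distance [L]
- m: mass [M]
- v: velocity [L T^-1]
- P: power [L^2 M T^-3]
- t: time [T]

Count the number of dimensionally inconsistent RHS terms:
2

LHS W: [L^2 M T^-2]
- Fd: [L^2 M T^-2] ✓
- mv: [L M T^-1] ✗
- Pt²: [L^2 M T^-1] ✗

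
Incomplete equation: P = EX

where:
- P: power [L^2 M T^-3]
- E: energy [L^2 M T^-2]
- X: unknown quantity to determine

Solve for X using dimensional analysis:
X = f (inverse time / frequency (1/t)), dimensions [T^-1]

P has dimensions [L^2 M T^-3]; the rest of the RHS (E) has dimensions [L^2 M T^-2].
So X must have dimensions [T^-1] — X = f (inverse time / frequency (1/t)).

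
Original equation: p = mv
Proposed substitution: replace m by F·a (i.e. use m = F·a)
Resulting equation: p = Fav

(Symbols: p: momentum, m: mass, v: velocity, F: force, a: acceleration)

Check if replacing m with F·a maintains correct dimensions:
No

[m] = [M] and [F·a] = [L^2 M T^-4]. These differ, so the substitution replaces a quantity by one of different dimensions and the result p = Fav has LHS [L M T^-1] vs RHS [L^3 M T^-5] — inconsistent.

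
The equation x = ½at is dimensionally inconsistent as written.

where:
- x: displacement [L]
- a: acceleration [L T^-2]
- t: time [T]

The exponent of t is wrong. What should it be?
The exponent of t should be 2: x = ½at^2

The LHS x has dimensions [L]; t has dimensions [T].
As written, the RHS ½at (exponent 1 on t) has dimensions [L T^-1], which does not match.
With exponent 2, the RHS ½at^2 has dimensions [L], matching the LHS.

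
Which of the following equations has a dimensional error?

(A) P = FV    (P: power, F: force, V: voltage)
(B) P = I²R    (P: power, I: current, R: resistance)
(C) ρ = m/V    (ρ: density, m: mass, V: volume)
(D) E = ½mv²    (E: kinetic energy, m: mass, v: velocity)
(A) P = FV

The equation (A) P = FV is dimensionally incorrect.

LHS (P): [L^2 M T^-3]
RHS (FV): [I^-1 L^3 M^2 T^-5] ✗

The dimensions do not match. The other three equations balance.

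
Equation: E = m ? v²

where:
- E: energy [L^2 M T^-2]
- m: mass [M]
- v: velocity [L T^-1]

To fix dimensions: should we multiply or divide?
multiplication (×): E = m × v²

E [L^2 M T^-2]; m [M]; v² [L^2 T^-2].
m × v² → [L^2 M T^-2] ✓
m ÷ v² → [L^-2 M T^2] ✗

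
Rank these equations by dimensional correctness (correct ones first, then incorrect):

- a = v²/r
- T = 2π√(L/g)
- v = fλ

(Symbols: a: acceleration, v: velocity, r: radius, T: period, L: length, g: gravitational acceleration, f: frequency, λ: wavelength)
Dimensionally correct: a = v²/r, T = 2π√(L/g), v = fλ
Dimensionally incorrect: none
Ordered (correct first, then incorrect): a = v²/r, T = 2π√(L/g), v = fλ

- a = v²/r: LHS [L T^-2], RHS [L T^-2] → correct ✓
- T = 2π√(L/g): LHS [T], RHS [T] → correct ✓
- v = fλ: LHS [L T^-1], RHS [L T^-1] → correct ✓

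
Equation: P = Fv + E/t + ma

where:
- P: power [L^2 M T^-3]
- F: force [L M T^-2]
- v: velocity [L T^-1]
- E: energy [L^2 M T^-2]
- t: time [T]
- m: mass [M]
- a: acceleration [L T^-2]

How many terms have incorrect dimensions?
1

LHS P: [L^2 M T^-3]
- Fv: [L^2 M T^-3] ✓
- E/t: [L^2 M T^-3] ✓
- ma: [L M T^-2] ✗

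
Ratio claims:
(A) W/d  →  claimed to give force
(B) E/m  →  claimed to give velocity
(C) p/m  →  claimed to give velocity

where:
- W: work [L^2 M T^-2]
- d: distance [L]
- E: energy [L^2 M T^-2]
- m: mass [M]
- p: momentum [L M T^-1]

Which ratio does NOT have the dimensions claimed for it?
(B) E/m does not give velocity

(A) W/d: [L M T^-2] = force [L M T^-2] ✓
(B) E/m: [L^2 T^-2] ≠ velocity [L T^-1] ✗
(C) p/m: [L T^-1] = velocity [L T^-1] ✓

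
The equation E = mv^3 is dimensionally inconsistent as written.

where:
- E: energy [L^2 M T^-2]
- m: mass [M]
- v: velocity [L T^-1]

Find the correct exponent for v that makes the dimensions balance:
The exponent of v should be 2: E = mv^2

The LHS E has dimensions [L^2 M T^-2]; v has dimensions [L T^-1].
As written, the RHS mv^3 (exponent 3 on v) has dimensions [L^3 M T^-3], which does not match.
With exponent 2, the RHS mv^2 has dimensions [L^2 M T^-2], matching the LHS.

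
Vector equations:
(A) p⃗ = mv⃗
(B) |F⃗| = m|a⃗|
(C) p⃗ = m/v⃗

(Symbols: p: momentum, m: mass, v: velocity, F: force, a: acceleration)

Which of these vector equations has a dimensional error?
(C) p⃗ = m/v⃗

(A) p⃗ = mv⃗: LHS [L M T^-1], RHS [L M T^-1] ✓ — mass (scalar) times velocity (vector)
(B) |F⃗| = m|a⃗|: LHS [L M T^-2], RHS [L M T^-2] ✓ — magnitudes of vectors are scalars
(C) p⃗ = m/v⃗: LHS [L M T^-1], RHS [L^-1 M T] ✗ — momentum is mass times velocity; should be mv⃗ (and division by a vector is undefined)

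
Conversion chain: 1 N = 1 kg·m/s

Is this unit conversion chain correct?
The chain is incorrect (it contains an error).

Incorrect: Newton is kg·m/s², not kg·m/s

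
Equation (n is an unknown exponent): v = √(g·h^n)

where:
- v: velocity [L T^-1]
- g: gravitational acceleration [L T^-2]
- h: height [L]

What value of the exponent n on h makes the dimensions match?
n = 1

v has dimensions [L T^-1]; h has dimensions [L].
With n = 1: √(g·h^1) has dimensions [L T^-1], matching the LHS ✓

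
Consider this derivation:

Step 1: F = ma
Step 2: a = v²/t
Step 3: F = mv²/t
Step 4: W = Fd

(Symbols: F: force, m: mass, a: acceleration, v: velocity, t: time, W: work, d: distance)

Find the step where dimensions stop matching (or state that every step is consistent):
Step 2

Step 1: F = ma → LHS [L M T^-2], RHS [L M T^-2] ✓
Step 2: a = v²/t → LHS [L T^-2], RHS [L^2 T^-3] ✗

The first dimensional inconsistency appears in step 2: a = v²/t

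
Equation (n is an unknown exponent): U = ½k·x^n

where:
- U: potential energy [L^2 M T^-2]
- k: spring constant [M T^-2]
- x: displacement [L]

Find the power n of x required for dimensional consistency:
n = 2

U has dimensions [L^2 M T^-2]; x has dimensions [L].
The rest of the RHS has dimensions [M T^-2], so x^n must supply [L^2].
With n = 2: ½k·x^2 has dimensions [L^2 M T^-2], matching the LHS ✓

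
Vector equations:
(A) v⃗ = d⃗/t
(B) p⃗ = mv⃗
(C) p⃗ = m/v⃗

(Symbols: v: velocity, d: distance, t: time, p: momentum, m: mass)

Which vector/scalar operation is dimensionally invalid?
(C) p⃗ = m/v⃗

(A) v⃗ = d⃗/t: LHS [L T^-1], RHS [L T^-1] ✓ — displacement (vector) divided by time (scalar)
(B) p⃗ = mv⃗: LHS [L M T^-1], RHS [L M T^-1] ✓ — mass (scalar) times velocity (vector)
(C) p⃗ = m/v⃗: LHS [L M T^-1], RHS [L^-1 M T] ✗ — momentum is mass times velocity; should be mv⃗ (and division by a vector is undefined)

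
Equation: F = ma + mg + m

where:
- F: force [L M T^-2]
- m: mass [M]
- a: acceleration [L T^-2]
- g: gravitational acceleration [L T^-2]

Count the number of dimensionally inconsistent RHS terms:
1

LHS F: [L M T^-2]
- ma: [L M T^-2] ✓
- mg: [L M T^-2] ✓
- m: [M] ✗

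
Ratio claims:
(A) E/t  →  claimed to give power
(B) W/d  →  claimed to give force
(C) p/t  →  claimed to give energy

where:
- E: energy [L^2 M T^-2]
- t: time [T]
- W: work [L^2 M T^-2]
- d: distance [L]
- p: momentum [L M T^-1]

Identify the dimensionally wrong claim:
(C) p/t does not give energy

(A) E/t: [L^2 M T^-3] = power [L^2 M T^-3] ✓
(B) W/d: [L M T^-2] = force [L M T^-2] ✓
(C) p/t: [L M T^-2] ≠ energy [L^2 M T^-2] ✗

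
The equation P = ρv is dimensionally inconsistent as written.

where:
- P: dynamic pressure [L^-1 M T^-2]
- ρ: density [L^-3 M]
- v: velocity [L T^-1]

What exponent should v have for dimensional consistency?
The exponent of v should be 2: P = ρv^2

The LHS P has dimensions [L^-1 M T^-2]; v has dimensions [L T^-1].
As written, the RHS ρv (exponent 1 on v) has dimensions [L^-2 M T^-1], which does not match.
With exponent 2, the RHS ρv^2 has dimensions [L^-1 M T^-2], matching the LHS.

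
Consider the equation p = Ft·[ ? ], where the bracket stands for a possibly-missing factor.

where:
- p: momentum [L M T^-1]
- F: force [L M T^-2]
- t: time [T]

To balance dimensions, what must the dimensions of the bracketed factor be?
Nothing is missing — the bracketed factor must be dimensionless.

p has dimensions [L M T^-1] and Ft already has dimensions [L M T^-1], so p = Ft is dimensionally complete.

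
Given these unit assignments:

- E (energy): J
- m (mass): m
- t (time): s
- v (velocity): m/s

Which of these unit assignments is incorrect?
m

The variable m (mass) should have units kg, not m.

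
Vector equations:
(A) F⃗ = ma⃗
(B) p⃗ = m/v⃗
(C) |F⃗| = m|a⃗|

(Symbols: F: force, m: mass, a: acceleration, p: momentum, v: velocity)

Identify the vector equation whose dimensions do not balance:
(B) p⃗ = m/v⃗

(A) F⃗ = ma⃗: LHS [L M T^-2], RHS [L M T^-2] ✓ — Force and acceleration are vectors, mass is a scalar
(B) p⃗ = m/v⃗: LHS [L M T^-1], RHS [L^-1 M T] ✗ — momentum is mass times velocity; should be mv⃗ (and division by a vector is undefined)
(C) |F⃗| = m|a⃗|: LHS [L M T^-2], RHS [L M T^-2] ✓ — magnitudes of vectors are scalars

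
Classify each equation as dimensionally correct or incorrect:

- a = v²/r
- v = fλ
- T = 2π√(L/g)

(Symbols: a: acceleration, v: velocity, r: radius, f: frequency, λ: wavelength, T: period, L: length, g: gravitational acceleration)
Dimensionally correct: a = v²/r, v = fλ, T = 2π√(L/g)
Dimensionally incorrect: none
Ordered (correct first, then incorrect): a = v²/r, v = fλ, T = 2π√(L/g)

- a = v²/r: LHS [L T^-2], RHS [L T^-2] → correct ✓
- v = fλ: LHS [L T^-1], RHS [L T^-1] → correct ✓
- T = 2π√(L/g): LHS [T], RHS [T] → correct ✓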